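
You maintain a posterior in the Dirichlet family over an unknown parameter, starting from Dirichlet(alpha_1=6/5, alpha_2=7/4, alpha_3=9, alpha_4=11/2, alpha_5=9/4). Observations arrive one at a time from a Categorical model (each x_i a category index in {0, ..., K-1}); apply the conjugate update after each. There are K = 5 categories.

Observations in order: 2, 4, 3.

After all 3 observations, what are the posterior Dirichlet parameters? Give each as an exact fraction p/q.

obs 1: x=2 → posterior Dirichlet(6/5, 7/4, 10, 11/2, 9/4)
obs 2: x=4 → posterior Dirichlet(6/5, 7/4, 10, 11/2, 13/4)
obs 3: x=3 → posterior Dirichlet(6/5, 7/4, 10, 13/2, 13/4)

alpha_1=6/5, alpha_2=7/4, alpha_3=10, alpha_4=13/2, alpha_5=13/4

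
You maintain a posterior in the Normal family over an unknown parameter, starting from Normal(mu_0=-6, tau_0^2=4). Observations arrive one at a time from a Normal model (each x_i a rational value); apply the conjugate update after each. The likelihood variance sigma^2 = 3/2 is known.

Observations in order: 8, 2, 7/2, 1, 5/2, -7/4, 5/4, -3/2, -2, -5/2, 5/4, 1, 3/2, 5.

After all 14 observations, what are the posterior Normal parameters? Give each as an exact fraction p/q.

mu_0=136/115, tau_0^2=12/115

obs 1: x=8 → posterior Normal(46/11, 12/11)
obs 2: x=2 → posterior Normal(62/19, 12/19)
obs 3: x=7/2 → posterior Normal(10/3, 4/9)
obs 4: x=1 → posterior Normal(14/5, 12/35)
obs 5: x=5/2 → posterior Normal(118/43, 12/43)
obs 6: x=-7/4 → posterior Normal(104/51, 4/17)
obs 7: x=5/4 → posterior Normal(114/59, 12/59)
obs 8: x=-3/2 → posterior Normal(102/67, 12/67)
obs 9: x=-2 → posterior Normal(86/75, 4/25)
obs 10: x=-5/2 → posterior Normal(66/83, 12/83)
obs 11: x=5/4 → posterior Normal(76/91, 12/91)
obs 12: x=1 → posterior Normal(28/33, 4/33)
obs 13: x=3/2 → posterior Normal(96/107, 12/107)
obs 14: x=5 → posterior Normal(136/115, 12/115)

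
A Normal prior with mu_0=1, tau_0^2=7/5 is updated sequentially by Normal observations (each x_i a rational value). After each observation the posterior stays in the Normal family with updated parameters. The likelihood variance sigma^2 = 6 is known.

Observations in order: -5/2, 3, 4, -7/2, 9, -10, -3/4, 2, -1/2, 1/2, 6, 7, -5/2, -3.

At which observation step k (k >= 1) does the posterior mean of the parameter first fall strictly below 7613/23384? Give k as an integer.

k = 7

obs 1: x=-5/2 → posterior Normal(25/74, 42/37)
obs 2: x=3 → posterior Normal(67/88, 21/22)
obs 3: x=4 → posterior Normal(41/34, 14/17)
obs 4: x=-7/2 → posterior Normal(37/58, 21/29)
obs 5: x=9 → posterior Normal(20/13, 42/65)
obs 6: x=-10 → posterior Normal(5/12, 7/12)
obs 7: x=-3/4 → posterior Normal(99/316, 42/79)
obs 8: x=2 → posterior Normal(155/344, 21/43)
obs 9: x=-1/2 → posterior Normal(47/124, 14/31)
obs 10: x=1/2 → posterior Normal(31/80, 21/50)
obs 11: x=6 → posterior Normal(323/428, 42/107)
obs 12: x=7 → posterior Normal(173/152, 7/19)
obs 13: x=-5/2 → posterior Normal(449/484, 42/121)
obs 14: x=-3 → posterior Normal(365/512, 21/64)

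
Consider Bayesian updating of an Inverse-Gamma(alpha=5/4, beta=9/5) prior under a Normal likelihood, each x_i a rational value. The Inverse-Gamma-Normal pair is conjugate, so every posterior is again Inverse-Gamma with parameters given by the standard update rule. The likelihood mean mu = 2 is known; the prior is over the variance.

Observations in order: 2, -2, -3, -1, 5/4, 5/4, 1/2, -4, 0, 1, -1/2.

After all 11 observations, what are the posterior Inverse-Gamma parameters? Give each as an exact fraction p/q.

alpha=27/4, beta=4169/80

obs 1: x=2 → posterior Inverse-Gamma(7/4, 9/5)
obs 2: x=-2 → posterior Inverse-Gamma(9/4, 49/5)
obs 3: x=-3 → posterior Inverse-Gamma(11/4, 223/10)
obs 4: x=-1 → posterior Inverse-Gamma(13/4, 134/5)
obs 5: x=5/4 → posterior Inverse-Gamma(15/4, 4333/160)
obs 6: x=5/4 → posterior Inverse-Gamma(17/4, 2189/80)
obs 7: x=1/2 → posterior Inverse-Gamma(19/4, 2279/80)
obs 8: x=-4 → posterior Inverse-Gamma(21/4, 3719/80)
obs 9: x=0 → posterior Inverse-Gamma(23/4, 3879/80)
obs 10: x=1 → posterior Inverse-Gamma(25/4, 3919/80)
obs 11: x=-1/2 → posterior Inverse-Gamma(27/4, 4169/80)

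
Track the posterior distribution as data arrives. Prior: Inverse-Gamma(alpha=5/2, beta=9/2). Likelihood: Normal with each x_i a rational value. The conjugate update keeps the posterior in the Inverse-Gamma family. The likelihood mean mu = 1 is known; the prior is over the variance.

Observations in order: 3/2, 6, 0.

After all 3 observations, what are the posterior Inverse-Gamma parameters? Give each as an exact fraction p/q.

obs 1: x=3/2 → posterior Inverse-Gamma(3, 37/8)
obs 2: x=6 → posterior Inverse-Gamma(7/2, 137/8)
obs 3: x=0 → posterior Inverse-Gamma(4, 141/8)

alpha=4, beta=141/8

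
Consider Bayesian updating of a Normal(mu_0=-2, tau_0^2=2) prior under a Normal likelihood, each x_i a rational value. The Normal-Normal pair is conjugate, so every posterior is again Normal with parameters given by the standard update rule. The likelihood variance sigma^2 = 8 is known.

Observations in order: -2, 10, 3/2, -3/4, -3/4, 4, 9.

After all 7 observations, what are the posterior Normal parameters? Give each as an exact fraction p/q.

obs 1: x=-2 → posterior Normal(-2, 8/5)
obs 2: x=10 → posterior Normal(0, 4/3)
obs 3: x=3/2 → posterior Normal(3/14, 8/7)
obs 4: x=-3/4 → posterior Normal(3/32, 1)
obs 5: x=-3/4 → posterior Normal(0, 8/9)
obs 6: x=4 → posterior Normal(2/5, 4/5)
obs 7: x=9 → posterior Normal(13/11, 8/11)

mu_0=13/11, tau_0^2=8/11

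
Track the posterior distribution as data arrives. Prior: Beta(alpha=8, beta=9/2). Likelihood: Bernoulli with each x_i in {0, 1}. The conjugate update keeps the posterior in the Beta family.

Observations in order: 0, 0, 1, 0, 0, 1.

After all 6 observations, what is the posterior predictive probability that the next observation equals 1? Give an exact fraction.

20/37

obs 1: x=0 → posterior Beta(8, 11/2)
obs 2: x=0 → posterior Beta(8, 13/2)
obs 3: x=1 → posterior Beta(9, 13/2)
obs 4: x=0 → posterior Beta(9, 15/2)
obs 5: x=0 → posterior Beta(9, 17/2)
obs 6: x=1 → posterior Beta(10, 17/2)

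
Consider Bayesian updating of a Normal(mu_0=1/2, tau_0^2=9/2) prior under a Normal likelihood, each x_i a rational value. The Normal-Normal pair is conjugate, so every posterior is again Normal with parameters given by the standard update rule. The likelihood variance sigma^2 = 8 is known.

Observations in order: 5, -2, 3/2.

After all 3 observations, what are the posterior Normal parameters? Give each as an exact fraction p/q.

mu_0=97/86, tau_0^2=72/43

obs 1: x=5 → posterior Normal(53/25, 72/25)
obs 2: x=-2 → posterior Normal(35/34, 36/17)
obs 3: x=3/2 → posterior Normal(97/86, 72/43)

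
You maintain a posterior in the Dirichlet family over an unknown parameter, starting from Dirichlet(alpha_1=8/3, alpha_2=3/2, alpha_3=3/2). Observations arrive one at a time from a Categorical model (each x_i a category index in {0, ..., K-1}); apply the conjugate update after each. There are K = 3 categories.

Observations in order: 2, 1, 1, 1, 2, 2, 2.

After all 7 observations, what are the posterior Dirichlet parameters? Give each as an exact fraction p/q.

alpha_1=8/3, alpha_2=9/2, alpha_3=11/2

obs 1: x=2 → posterior Dirichlet(8/3, 3/2, 5/2)
obs 2: x=1 → posterior Dirichlet(8/3, 5/2, 5/2)
obs 3: x=1 → posterior Dirichlet(8/3, 7/2, 5/2)
obs 4: x=1 → posterior Dirichlet(8/3, 9/2, 5/2)
obs 5: x=2 → posterior Dirichlet(8/3, 9/2, 7/2)
obs 6: x=2 → posterior Dirichlet(8/3, 9/2, 9/2)
obs 7: x=2 → posterior Dirichlet(8/3, 9/2, 11/2)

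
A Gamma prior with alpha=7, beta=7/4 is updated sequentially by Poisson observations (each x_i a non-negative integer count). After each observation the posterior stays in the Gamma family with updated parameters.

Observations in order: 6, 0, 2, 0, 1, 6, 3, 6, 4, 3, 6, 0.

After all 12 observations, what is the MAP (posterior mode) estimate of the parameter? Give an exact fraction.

obs 1: x=6 → posterior Gamma(13, 11/4)
obs 2: x=0 → posterior Gamma(13, 15/4)
obs 3: x=2 → posterior Gamma(15, 19/4)
obs 4: x=0 → posterior Gamma(15, 23/4)
obs 5: x=1 → posterior Gamma(16, 27/4)
obs 6: x=6 → posterior Gamma(22, 31/4)
obs 7: x=3 → posterior Gamma(25, 35/4)
obs 8: x=6 → posterior Gamma(31, 39/4)
obs 9: x=4 → posterior Gamma(35, 43/4)
obs 10: x=3 → posterior Gamma(38, 47/4)
obs 11: x=6 → posterior Gamma(44, 51/4)
obs 12: x=0 → posterior Gamma(44, 55/4)

172/55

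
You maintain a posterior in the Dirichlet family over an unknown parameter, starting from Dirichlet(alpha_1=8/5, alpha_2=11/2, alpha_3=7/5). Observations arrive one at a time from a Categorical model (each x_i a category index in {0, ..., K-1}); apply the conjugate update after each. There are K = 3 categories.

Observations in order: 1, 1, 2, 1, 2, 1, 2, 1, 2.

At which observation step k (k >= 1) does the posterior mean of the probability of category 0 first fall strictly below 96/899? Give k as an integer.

k = 7

obs 1: x=1 → posterior Dirichlet(8/5, 13/2, 7/5)
obs 2: x=1 → posterior Dirichlet(8/5, 15/2, 7/5)
obs 3: x=2 → posterior Dirichlet(8/5, 15/2, 12/5)
obs 4: x=1 → posterior Dirichlet(8/5, 17/2, 12/5)
obs 5: x=2 → posterior Dirichlet(8/5, 17/2, 17/5)
obs 6: x=1 → posterior Dirichlet(8/5, 19/2, 17/5)
obs 7: x=2 → posterior Dirichlet(8/5, 19/2, 22/5)
obs 8: x=1 → posterior Dirichlet(8/5, 21/2, 22/5)
obs 9: x=2 → posterior Dirichlet(8/5, 21/2, 27/5)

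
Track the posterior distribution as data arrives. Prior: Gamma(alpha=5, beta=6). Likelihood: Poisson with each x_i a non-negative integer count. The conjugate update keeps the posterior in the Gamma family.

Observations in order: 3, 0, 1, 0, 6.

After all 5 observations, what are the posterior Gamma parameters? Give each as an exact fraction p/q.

obs 1: x=3 → posterior Gamma(8, 7)
obs 2: x=0 → posterior Gamma(8, 8)
obs 3: x=1 → posterior Gamma(9, 9)
obs 4: x=0 → posterior Gamma(9, 10)
obs 5: x=6 → posterior Gamma(15, 11)

alpha=15, beta=11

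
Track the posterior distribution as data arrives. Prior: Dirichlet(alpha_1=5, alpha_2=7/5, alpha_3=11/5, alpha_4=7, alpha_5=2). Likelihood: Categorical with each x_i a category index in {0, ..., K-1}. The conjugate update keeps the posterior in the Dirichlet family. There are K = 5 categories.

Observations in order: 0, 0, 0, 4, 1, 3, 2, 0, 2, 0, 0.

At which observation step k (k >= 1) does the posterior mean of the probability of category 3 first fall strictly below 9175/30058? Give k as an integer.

obs 1: x=0 → posterior Dirichlet(6, 7/5, 11/5, 7, 2)
obs 2: x=0 → posterior Dirichlet(7, 7/5, 11/5, 7, 2)
obs 3: x=0 → posterior Dirichlet(8, 7/5, 11/5, 7, 2)
obs 4: x=4 → posterior Dirichlet(8, 7/5, 11/5, 7, 3)
obs 5: x=1 → posterior Dirichlet(8, 12/5, 11/5, 7, 3)
obs 6: x=3 → posterior Dirichlet(8, 12/5, 11/5, 8, 3)
obs 7: x=2 → posterior Dirichlet(8, 12/5, 16/5, 8, 3)
obs 8: x=0 → posterior Dirichlet(9, 12/5, 16/5, 8, 3)
obs 9: x=2 → posterior Dirichlet(9, 12/5, 21/5, 8, 3)
obs 10: x=0 → posterior Dirichlet(10, 12/5, 21/5, 8, 3)
obs 11: x=0 → posterior Dirichlet(11, 12/5, 21/5, 8, 3)

k = 9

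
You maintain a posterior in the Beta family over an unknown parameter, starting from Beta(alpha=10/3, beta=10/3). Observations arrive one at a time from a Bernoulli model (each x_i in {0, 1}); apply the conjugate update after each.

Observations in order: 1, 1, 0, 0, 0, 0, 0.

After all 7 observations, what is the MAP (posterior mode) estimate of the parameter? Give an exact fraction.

13/35

obs 1: x=1 → posterior Beta(13/3, 10/3)
obs 2: x=1 → posterior Beta(16/3, 10/3)
obs 3: x=0 → posterior Beta(16/3, 13/3)
obs 4: x=0 → posterior Beta(16/3, 16/3)
obs 5: x=0 → posterior Beta(16/3, 19/3)
obs 6: x=0 → posterior Beta(16/3, 22/3)
obs 7: x=0 → posterior Beta(16/3, 25/3)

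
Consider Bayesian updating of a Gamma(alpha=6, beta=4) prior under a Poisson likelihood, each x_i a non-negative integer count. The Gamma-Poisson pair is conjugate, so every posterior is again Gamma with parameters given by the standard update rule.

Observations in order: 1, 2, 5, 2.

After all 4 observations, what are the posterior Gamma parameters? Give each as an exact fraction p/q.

obs 1: x=1 → posterior Gamma(7, 5)
obs 2: x=2 → posterior Gamma(9, 6)
obs 3: x=5 → posterior Gamma(14, 7)
obs 4: x=2 → posterior Gamma(16, 8)

alpha=16, beta=8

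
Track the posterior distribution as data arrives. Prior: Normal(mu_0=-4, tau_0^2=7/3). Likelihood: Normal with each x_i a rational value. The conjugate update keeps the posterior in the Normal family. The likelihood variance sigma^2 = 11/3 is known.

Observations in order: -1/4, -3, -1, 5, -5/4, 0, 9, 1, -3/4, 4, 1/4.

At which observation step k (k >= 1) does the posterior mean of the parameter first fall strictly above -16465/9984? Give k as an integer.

k = 4

obs 1: x=-1/4 → posterior Normal(-61/24, 77/54)
obs 2: x=-3 → posterior Normal(-267/100, 77/75)
obs 3: x=-1 → posterior Normal(-295/128, 77/96)
obs 4: x=5 → posterior Normal(-155/156, 77/117)
obs 5: x=-5/4 → posterior Normal(-95/92, 77/138)
obs 6: x=0 → posterior Normal(-95/106, 77/159)
obs 7: x=9 → posterior Normal(31/120, 77/180)
obs 8: x=1 → posterior Normal(45/134, 77/201)
obs 9: x=-3/4 → posterior Normal(69/296, 77/222)
obs 10: x=4 → posterior Normal(181/324, 77/243)
obs 11: x=1/4 → posterior Normal(47/88, 7/24)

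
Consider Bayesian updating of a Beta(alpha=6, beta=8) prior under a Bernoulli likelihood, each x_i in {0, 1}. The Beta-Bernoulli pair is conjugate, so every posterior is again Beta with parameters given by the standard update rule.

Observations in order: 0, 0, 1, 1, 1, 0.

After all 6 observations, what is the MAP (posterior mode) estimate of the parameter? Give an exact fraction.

4/9

obs 1: x=0 → posterior Beta(6, 9)
obs 2: x=0 → posterior Beta(6, 10)
obs 3: x=1 → posterior Beta(7, 10)
obs 4: x=1 → posterior Beta(8, 10)
obs 5: x=1 → posterior Beta(9, 10)
obs 6: x=0 → posterior Beta(9, 11)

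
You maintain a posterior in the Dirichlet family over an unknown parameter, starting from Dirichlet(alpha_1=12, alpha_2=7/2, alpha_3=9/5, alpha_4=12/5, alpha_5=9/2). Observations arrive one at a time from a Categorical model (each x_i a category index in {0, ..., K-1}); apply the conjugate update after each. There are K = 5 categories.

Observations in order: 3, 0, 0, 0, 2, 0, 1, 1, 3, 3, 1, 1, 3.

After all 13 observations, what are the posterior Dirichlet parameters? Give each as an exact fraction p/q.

alpha_1=16, alpha_2=15/2, alpha_3=14/5, alpha_4=32/5, alpha_5=9/2

obs 1: x=3 → posterior Dirichlet(12, 7/2, 9/5, 17/5, 9/2)
obs 2: x=0 → posterior Dirichlet(13, 7/2, 9/5, 17/5, 9/2)
obs 3: x=0 → posterior Dirichlet(14, 7/2, 9/5, 17/5, 9/2)
obs 4: x=0 → posterior Dirichlet(15, 7/2, 9/5, 17/5, 9/2)
obs 5: x=2 → posterior Dirichlet(15, 7/2, 14/5, 17/5, 9/2)
obs 6: x=0 → posterior Dirichlet(16, 7/2, 14/5, 17/5, 9/2)
obs 7: x=1 → posterior Dirichlet(16, 9/2, 14/5, 17/5, 9/2)
obs 8: x=1 → posterior Dirichlet(16, 11/2, 14/5, 17/5, 9/2)
obs 9: x=3 → posterior Dirichlet(16, 11/2, 14/5, 22/5, 9/2)
obs 10: x=3 → posterior Dirichlet(16, 11/2, 14/5, 27/5, 9/2)
obs 11: x=1 → posterior Dirichlet(16, 13/2, 14/5, 27/5, 9/2)
obs 12: x=1 → posterior Dirichlet(16, 15/2, 14/5, 27/5, 9/2)
obs 13: x=3 → posterior Dirichlet(16, 15/2, 14/5, 32/5, 9/2)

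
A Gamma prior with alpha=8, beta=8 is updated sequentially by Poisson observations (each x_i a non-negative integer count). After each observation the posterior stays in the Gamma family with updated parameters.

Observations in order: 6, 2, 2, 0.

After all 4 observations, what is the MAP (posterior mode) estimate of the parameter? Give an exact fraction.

17/12

obs 1: x=6 → posterior Gamma(14, 9)
obs 2: x=2 → posterior Gamma(16, 10)
obs 3: x=2 → posterior Gamma(18, 11)
obs 4: x=0 → posterior Gamma(18, 12)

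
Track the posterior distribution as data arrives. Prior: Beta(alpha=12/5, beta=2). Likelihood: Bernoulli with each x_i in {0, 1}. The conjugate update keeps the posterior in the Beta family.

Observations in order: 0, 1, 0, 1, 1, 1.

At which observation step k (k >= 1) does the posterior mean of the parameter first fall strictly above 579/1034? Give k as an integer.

k = 5

obs 1: x=0 → posterior Beta(12/5, 3)
obs 2: x=1 → posterior Beta(17/5, 3)
obs 3: x=0 → posterior Beta(17/5, 4)
obs 4: x=1 → posterior Beta(22/5, 4)
obs 5: x=1 → posterior Beta(27/5, 4)
obs 6: x=1 → posterior Beta(32/5, 4)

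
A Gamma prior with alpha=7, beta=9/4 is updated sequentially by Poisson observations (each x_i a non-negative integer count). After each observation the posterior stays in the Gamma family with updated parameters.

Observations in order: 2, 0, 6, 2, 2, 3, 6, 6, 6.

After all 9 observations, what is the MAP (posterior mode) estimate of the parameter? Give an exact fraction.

52/15

obs 1: x=2 → posterior Gamma(9, 13/4)
obs 2: x=0 → posterior Gamma(9, 17/4)
obs 3: x=6 → posterior Gamma(15, 21/4)
obs 4: x=2 → posterior Gamma(17, 25/4)
obs 5: x=2 → posterior Gamma(19, 29/4)
obs 6: x=3 → posterior Gamma(22, 33/4)
obs 7: x=6 → posterior Gamma(28, 37/4)
obs 8: x=6 → posterior Gamma(34, 41/4)
obs 9: x=6 → posterior Gamma(40, 45/4)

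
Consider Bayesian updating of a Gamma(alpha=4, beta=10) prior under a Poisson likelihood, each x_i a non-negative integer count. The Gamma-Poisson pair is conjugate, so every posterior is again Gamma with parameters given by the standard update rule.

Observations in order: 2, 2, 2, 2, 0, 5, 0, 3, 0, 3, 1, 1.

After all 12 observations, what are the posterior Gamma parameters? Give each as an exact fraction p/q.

obs 1: x=2 → posterior Gamma(6, 11)
obs 2: x=2 → posterior Gamma(8, 12)
obs 3: x=2 → posterior Gamma(10, 13)
obs 4: x=2 → posterior Gamma(12, 14)
obs 5: x=0 → posterior Gamma(12, 15)
obs 6: x=5 → posterior Gamma(17, 16)
obs 7: x=0 → posterior Gamma(17, 17)
obs 8: x=3 → posterior Gamma(20, 18)
obs 9: x=0 → posterior Gamma(20, 19)
obs 10: x=3 → posterior Gamma(23, 20)
obs 11: x=1 → posterior Gamma(24, 21)
obs 12: x=1 → posterior Gamma(25, 22)

alpha=25, beta=22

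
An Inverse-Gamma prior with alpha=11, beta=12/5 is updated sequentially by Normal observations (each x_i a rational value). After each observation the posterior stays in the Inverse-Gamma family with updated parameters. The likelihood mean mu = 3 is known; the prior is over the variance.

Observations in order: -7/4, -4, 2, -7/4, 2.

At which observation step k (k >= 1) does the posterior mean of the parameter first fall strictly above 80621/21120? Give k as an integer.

obs 1: x=-7/4 → posterior Inverse-Gamma(23/2, 2189/160)
obs 2: x=-4 → posterior Inverse-Gamma(12, 6109/160)
obs 3: x=2 → posterior Inverse-Gamma(25/2, 6189/160)
obs 4: x=-7/4 → posterior Inverse-Gamma(13, 3997/80)
obs 5: x=2 → posterior Inverse-Gamma(27/2, 4037/80)

k = 4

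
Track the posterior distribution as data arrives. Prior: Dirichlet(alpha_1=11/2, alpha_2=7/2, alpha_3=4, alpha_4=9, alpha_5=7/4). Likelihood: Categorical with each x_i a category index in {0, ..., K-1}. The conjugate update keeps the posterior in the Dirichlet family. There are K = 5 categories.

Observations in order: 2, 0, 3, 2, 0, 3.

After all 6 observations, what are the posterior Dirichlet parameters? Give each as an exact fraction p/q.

obs 1: x=2 → posterior Dirichlet(11/2, 7/2, 5, 9, 7/4)
obs 2: x=0 → posterior Dirichlet(13/2, 7/2, 5, 9, 7/4)
obs 3: x=3 → posterior Dirichlet(13/2, 7/2, 5, 10, 7/4)
obs 4: x=2 → posterior Dirichlet(13/2, 7/2, 6, 10, 7/4)
obs 5: x=0 → posterior Dirichlet(15/2, 7/2, 6, 10, 7/4)
obs 6: x=3 → posterior Dirichlet(15/2, 7/2, 6, 11, 7/4)

alpha_1=15/2, alpha_2=7/2, alpha_3=6, alpha_4=11, alpha_5=7/4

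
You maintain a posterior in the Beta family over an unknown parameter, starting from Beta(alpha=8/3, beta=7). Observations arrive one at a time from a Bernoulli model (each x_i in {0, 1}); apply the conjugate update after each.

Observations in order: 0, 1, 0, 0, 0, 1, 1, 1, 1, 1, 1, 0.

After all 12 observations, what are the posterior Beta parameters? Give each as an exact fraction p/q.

obs 1: x=0 → posterior Beta(8/3, 8)
obs 2: x=1 → posterior Beta(11/3, 8)
obs 3: x=0 → posterior Beta(11/3, 9)
obs 4: x=0 → posterior Beta(11/3, 10)
obs 5: x=0 → posterior Beta(11/3, 11)
obs 6: x=1 → posterior Beta(14/3, 11)
obs 7: x=1 → posterior Beta(17/3, 11)
obs 8: x=1 → posterior Beta(20/3, 11)
obs 9: x=1 → posterior Beta(23/3, 11)
obs 10: x=1 → posterior Beta(26/3, 11)
obs 11: x=1 → posterior Beta(29/3, 11)
obs 12: x=0 → posterior Beta(29/3, 12)

alpha=29/3, beta=12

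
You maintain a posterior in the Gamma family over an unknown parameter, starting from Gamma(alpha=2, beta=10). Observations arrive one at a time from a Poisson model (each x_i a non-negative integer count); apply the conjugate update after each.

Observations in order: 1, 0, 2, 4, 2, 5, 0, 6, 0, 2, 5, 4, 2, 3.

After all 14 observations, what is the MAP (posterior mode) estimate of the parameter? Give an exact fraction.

obs 1: x=1 → posterior Gamma(3, 11)
obs 2: x=0 → posterior Gamma(3, 12)
obs 3: x=2 → posterior Gamma(5, 13)
obs 4: x=4 → posterior Gamma(9, 14)
obs 5: x=2 → posterior Gamma(11, 15)
obs 6: x=5 → posterior Gamma(16, 16)
obs 7: x=0 → posterior Gamma(16, 17)
obs 8: x=6 → posterior Gamma(22, 18)
obs 9: x=0 → posterior Gamma(22, 19)
obs 10: x=2 → posterior Gamma(24, 20)
obs 11: x=5 → posterior Gamma(29, 21)
obs 12: x=4 → posterior Gamma(33, 22)
obs 13: x=2 → posterior Gamma(35, 23)
obs 14: x=3 → posterior Gamma(38, 24)

37/24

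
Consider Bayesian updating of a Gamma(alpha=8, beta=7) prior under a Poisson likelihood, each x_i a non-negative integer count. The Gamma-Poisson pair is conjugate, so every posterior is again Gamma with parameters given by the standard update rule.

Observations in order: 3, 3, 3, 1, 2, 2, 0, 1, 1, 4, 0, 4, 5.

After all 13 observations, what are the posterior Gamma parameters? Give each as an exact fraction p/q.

obs 1: x=3 → posterior Gamma(11, 8)
obs 2: x=3 → posterior Gamma(14, 9)
obs 3: x=3 → posterior Gamma(17, 10)
obs 4: x=1 → posterior Gamma(18, 11)
obs 5: x=2 → posterior Gamma(20, 12)
obs 6: x=2 → posterior Gamma(22, 13)
obs 7: x=0 → posterior Gamma(22, 14)
obs 8: x=1 → posterior Gamma(23, 15)
obs 9: x=1 → posterior Gamma(24, 16)
obs 10: x=4 → posterior Gamma(28, 17)
obs 11: x=0 → posterior Gamma(28, 18)
obs 12: x=4 → posterior Gamma(32, 19)
obs 13: x=5 → posterior Gamma(37, 20)

alpha=37, beta=20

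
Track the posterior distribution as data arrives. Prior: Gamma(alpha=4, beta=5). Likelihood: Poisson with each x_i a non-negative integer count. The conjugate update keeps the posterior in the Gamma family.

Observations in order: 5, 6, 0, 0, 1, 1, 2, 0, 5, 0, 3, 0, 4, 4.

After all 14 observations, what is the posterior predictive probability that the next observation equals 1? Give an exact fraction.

obs 1: x=5 → posterior Gamma(9, 6)
obs 2: x=6 → posterior Gamma(15, 7)
obs 3: x=0 → posterior Gamma(15, 8)
obs 4: x=0 → posterior Gamma(15, 9)
obs 5: x=1 → posterior Gamma(16, 10)
obs 6: x=1 → posterior Gamma(17, 11)
obs 7: x=2 → posterior Gamma(19, 12)
obs 8: x=0 → posterior Gamma(19, 13)
obs 9: x=5 → posterior Gamma(24, 14)
obs 10: x=0 → posterior Gamma(24, 15)
obs 11: x=3 → posterior Gamma(27, 16)
obs 12: x=0 → posterior Gamma(27, 17)
obs 13: x=4 → posterior Gamma(31, 18)
obs 14: x=4 → posterior Gamma(35, 19)

3994607134760390223452797528440584152998458893/13743895347200000000000000000000000000000000000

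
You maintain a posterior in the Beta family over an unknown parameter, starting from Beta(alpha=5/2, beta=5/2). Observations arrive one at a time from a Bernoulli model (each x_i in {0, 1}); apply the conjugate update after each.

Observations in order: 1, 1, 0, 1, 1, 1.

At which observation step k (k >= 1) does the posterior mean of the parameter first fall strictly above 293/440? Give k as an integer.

obs 1: x=1 → posterior Beta(7/2, 5/2)
obs 2: x=1 → posterior Beta(9/2, 5/2)
obs 3: x=0 → posterior Beta(9/2, 7/2)
obs 4: x=1 → posterior Beta(11/2, 7/2)
obs 5: x=1 → posterior Beta(13/2, 7/2)
obs 6: x=1 → posterior Beta(15/2, 7/2)

k = 6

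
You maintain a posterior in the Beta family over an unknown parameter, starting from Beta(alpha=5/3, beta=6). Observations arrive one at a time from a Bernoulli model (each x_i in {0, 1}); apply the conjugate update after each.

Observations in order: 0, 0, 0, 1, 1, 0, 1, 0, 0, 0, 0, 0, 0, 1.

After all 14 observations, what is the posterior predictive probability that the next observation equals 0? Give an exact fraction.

48/65

obs 1: x=0 → posterior Beta(5/3, 7)
obs 2: x=0 → posterior Beta(5/3, 8)
obs 3: x=0 → posterior Beta(5/3, 9)
obs 4: x=1 → posterior Beta(8/3, 9)
obs 5: x=1 → posterior Beta(11/3, 9)
obs 6: x=0 → posterior Beta(11/3, 10)
obs 7: x=1 → posterior Beta(14/3, 10)
obs 8: x=0 → posterior Beta(14/3, 11)
obs 9: x=0 → posterior Beta(14/3, 12)
obs 10: x=0 → posterior Beta(14/3, 13)
obs 11: x=0 → posterior Beta(14/3, 14)
obs 12: x=0 → posterior Beta(14/3, 15)
obs 13: x=0 → posterior Beta(14/3, 16)
obs 14: x=1 → posterior Beta(17/3, 16)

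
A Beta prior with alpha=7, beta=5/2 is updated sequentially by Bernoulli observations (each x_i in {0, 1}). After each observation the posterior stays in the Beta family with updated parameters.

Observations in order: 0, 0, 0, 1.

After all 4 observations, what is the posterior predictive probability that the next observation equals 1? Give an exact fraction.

obs 1: x=0 → posterior Beta(7, 7/2)
obs 2: x=0 → posterior Beta(7, 9/2)
obs 3: x=0 → posterior Beta(7, 11/2)
obs 4: x=1 → posterior Beta(8, 11/2)

16/27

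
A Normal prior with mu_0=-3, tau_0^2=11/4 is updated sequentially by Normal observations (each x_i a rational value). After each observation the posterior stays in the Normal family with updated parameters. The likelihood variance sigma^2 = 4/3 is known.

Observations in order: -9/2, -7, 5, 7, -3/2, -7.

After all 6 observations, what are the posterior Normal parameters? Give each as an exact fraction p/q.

obs 1: x=-9/2 → posterior Normal(-393/98, 44/49)
obs 2: x=-7 → posterior Normal(-855/164, 22/41)
obs 3: x=5 → posterior Normal(-105/46, 44/115)
obs 4: x=7 → posterior Normal(-63/296, 11/37)
obs 5: x=-3/2 → posterior Normal(-81/181, 44/181)
obs 6: x=-7 → posterior Normal(-156/107, 22/107)

mu_0=-156/107, tau_0^2=22/107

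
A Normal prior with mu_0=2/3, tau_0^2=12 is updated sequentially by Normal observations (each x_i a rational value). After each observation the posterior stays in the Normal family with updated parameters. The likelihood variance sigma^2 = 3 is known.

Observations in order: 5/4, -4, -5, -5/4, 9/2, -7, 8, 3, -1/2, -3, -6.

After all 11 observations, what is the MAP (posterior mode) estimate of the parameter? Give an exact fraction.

obs 1: x=5/4 → posterior Normal(17/15, 12/5)
obs 2: x=-4 → posterior Normal(-31/27, 4/3)
obs 3: x=-5 → posterior Normal(-7/3, 12/13)
obs 4: x=-5/4 → posterior Normal(-106/51, 12/17)
obs 5: x=9/2 → posterior Normal(-52/63, 4/7)
obs 6: x=-7 → posterior Normal(-136/75, 12/25)
obs 7: x=8 → posterior Normal(-40/87, 12/29)
obs 8: x=3 → posterior Normal(-4/99, 4/11)
obs 9: x=-1/2 → posterior Normal(-10/111, 12/37)
obs 10: x=-3 → posterior Normal(-46/123, 12/41)
obs 11: x=-6 → posterior Normal(-118/135, 4/15)

-118/135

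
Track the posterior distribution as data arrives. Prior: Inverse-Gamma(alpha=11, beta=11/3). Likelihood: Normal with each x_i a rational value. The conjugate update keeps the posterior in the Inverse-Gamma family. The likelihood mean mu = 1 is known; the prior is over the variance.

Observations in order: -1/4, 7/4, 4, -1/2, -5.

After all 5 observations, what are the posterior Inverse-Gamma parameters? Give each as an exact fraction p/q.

alpha=27/2, beta=1361/48

obs 1: x=-1/4 → posterior Inverse-Gamma(23/2, 427/96)
obs 2: x=7/4 → posterior Inverse-Gamma(12, 227/48)
obs 3: x=4 → posterior Inverse-Gamma(25/2, 443/48)
obs 4: x=-1/2 → posterior Inverse-Gamma(13, 497/48)
obs 5: x=-5 → posterior Inverse-Gamma(27/2, 1361/48)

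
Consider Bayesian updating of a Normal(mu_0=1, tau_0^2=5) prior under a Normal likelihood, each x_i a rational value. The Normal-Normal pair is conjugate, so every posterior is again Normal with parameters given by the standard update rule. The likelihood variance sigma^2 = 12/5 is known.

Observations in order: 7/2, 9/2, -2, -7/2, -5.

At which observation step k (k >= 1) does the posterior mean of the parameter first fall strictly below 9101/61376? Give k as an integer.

obs 1: x=7/2 → posterior Normal(199/74, 60/37)
obs 2: x=9/2 → posterior Normal(106/31, 30/31)
obs 3: x=-2 → posterior Normal(54/29, 20/29)
obs 4: x=-7/2 → posterior Normal(149/224, 15/28)
obs 5: x=-5 → posterior Normal(-101/274, 60/137)

k = 5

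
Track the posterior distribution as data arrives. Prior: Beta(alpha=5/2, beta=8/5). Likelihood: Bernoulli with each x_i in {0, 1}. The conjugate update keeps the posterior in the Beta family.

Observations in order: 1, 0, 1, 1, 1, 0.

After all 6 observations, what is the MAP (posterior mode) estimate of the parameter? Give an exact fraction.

55/81

obs 1: x=1 → posterior Beta(7/2, 8/5)
obs 2: x=0 → posterior Beta(7/2, 13/5)
obs 3: x=1 → posterior Beta(9/2, 13/5)
obs 4: x=1 → posterior Beta(11/2, 13/5)
obs 5: x=1 → posterior Beta(13/2, 13/5)
obs 6: x=0 → posterior Beta(13/2, 18/5)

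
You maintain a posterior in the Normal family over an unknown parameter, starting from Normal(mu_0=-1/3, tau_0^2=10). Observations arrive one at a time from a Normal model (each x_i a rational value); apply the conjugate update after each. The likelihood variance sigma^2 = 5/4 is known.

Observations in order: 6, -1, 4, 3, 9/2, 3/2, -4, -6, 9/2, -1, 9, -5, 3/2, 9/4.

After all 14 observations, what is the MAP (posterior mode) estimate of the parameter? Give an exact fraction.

461/339

obs 1: x=6 → posterior Normal(143/27, 10/9)
obs 2: x=-1 → posterior Normal(7/3, 10/17)
obs 3: x=4 → posterior Normal(43/15, 2/5)
obs 4: x=3 → posterior Normal(287/99, 10/33)
obs 5: x=9/2 → posterior Normal(395/123, 10/41)
obs 6: x=3/2 → posterior Normal(431/147, 10/49)
obs 7: x=-4 → posterior Normal(335/171, 10/57)
obs 8: x=-6 → posterior Normal(191/195, 2/13)
obs 9: x=9/2 → posterior Normal(299/219, 10/73)
obs 10: x=-1 → posterior Normal(275/243, 10/81)
obs 11: x=9 → posterior Normal(491/267, 10/89)
obs 12: x=-5 → posterior Normal(371/291, 10/97)
obs 13: x=3/2 → posterior Normal(407/315, 2/21)
obs 14: x=9/4 → posterior Normal(461/339, 10/113)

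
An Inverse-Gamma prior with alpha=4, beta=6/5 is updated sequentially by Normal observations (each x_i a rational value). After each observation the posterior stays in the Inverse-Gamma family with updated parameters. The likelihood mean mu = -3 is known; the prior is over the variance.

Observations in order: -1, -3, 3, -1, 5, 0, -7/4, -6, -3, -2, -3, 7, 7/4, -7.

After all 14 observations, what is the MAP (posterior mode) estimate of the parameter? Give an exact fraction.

10781/960

obs 1: x=-1 → posterior Inverse-Gamma(9/2, 16/5)
obs 2: x=-3 → posterior Inverse-Gamma(5, 16/5)
obs 3: x=3 → posterior Inverse-Gamma(11/2, 106/5)
obs 4: x=-1 → posterior Inverse-Gamma(6, 116/5)
obs 5: x=5 → posterior Inverse-Gamma(13/2, 276/5)
obs 6: x=0 → posterior Inverse-Gamma(7, 597/10)
obs 7: x=-7/4 → posterior Inverse-Gamma(15/2, 9677/160)
obs 8: x=-6 → posterior Inverse-Gamma(8, 10397/160)
obs 9: x=-3 → posterior Inverse-Gamma(17/2, 10397/160)
obs 10: x=-2 → posterior Inverse-Gamma(9, 10477/160)
obs 11: x=-3 → posterior Inverse-Gamma(19/2, 10477/160)
obs 12: x=7 → posterior Inverse-Gamma(10, 18477/160)
obs 13: x=7/4 → posterior Inverse-Gamma(21/2, 10141/80)
obs 14: x=-7 → posterior Inverse-Gamma(11, 10781/80)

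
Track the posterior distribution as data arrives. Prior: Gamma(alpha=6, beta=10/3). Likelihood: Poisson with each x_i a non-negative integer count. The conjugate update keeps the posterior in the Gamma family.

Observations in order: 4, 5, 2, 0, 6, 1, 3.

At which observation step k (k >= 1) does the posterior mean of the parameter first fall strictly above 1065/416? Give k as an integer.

obs 1: x=4 → posterior Gamma(10, 13/3)
obs 2: x=5 → posterior Gamma(15, 16/3)
obs 3: x=2 → posterior Gamma(17, 19/3)
obs 4: x=0 → posterior Gamma(17, 22/3)
obs 5: x=6 → posterior Gamma(23, 25/3)
obs 6: x=1 → posterior Gamma(24, 28/3)
obs 7: x=3 → posterior Gamma(27, 31/3)

k = 2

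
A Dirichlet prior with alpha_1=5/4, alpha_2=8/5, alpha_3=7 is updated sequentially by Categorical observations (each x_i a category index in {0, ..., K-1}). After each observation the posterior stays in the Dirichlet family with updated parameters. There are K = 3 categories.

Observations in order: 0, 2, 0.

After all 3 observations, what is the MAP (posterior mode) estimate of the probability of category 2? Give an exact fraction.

obs 1: x=0 → posterior Dirichlet(9/4, 8/5, 7)
obs 2: x=2 → posterior Dirichlet(9/4, 8/5, 8)
obs 3: x=0 → posterior Dirichlet(13/4, 8/5, 8)

140/197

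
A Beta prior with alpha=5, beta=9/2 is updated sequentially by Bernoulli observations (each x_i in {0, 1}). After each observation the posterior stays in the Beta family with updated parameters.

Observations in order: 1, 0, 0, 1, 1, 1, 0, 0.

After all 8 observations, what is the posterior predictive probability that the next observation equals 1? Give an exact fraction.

obs 1: x=1 → posterior Beta(6, 9/2)
obs 2: x=0 → posterior Beta(6, 11/2)
obs 3: x=0 → posterior Beta(6, 13/2)
obs 4: x=1 → posterior Beta(7, 13/2)
obs 5: x=1 → posterior Beta(8, 13/2)
obs 6: x=1 → posterior Beta(9, 13/2)
obs 7: x=0 → posterior Beta(9, 15/2)
obs 8: x=0 → posterior Beta(9, 17/2)

18/35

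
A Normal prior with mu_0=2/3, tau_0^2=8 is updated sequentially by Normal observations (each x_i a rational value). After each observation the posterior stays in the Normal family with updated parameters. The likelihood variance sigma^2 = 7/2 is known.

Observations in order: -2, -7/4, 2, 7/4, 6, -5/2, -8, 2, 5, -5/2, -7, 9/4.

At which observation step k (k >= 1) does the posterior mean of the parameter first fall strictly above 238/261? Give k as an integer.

k = 5

obs 1: x=-2 → posterior Normal(-82/69, 56/23)
obs 2: x=-7/4 → posterior Normal(-166/117, 56/39)
obs 3: x=2 → posterior Normal(-14/33, 56/55)
obs 4: x=7/4 → posterior Normal(14/213, 56/71)
obs 5: x=6 → posterior Normal(302/261, 56/87)
obs 6: x=-5/2 → posterior Normal(182/309, 56/103)
obs 7: x=-8 → posterior Normal(-202/357, 8/17)
obs 8: x=2 → posterior Normal(-106/405, 56/135)
obs 9: x=5 → posterior Normal(134/453, 56/151)
obs 10: x=-5/2 → posterior Normal(14/501, 56/167)
obs 11: x=-7 → posterior Normal(-322/549, 56/183)
obs 12: x=9/4 → posterior Normal(-214/597, 56/199)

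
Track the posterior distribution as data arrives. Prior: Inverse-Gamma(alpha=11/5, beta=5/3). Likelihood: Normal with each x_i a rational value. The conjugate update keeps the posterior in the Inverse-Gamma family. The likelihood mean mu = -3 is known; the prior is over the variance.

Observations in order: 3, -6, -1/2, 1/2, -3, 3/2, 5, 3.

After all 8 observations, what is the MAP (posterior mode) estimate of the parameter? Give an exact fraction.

11225/864

obs 1: x=3 → posterior Inverse-Gamma(27/10, 59/3)
obs 2: x=-6 → posterior Inverse-Gamma(16/5, 145/6)
obs 3: x=-1/2 → posterior Inverse-Gamma(37/10, 655/24)
obs 4: x=1/2 → posterior Inverse-Gamma(21/5, 401/12)
obs 5: x=-3 → posterior Inverse-Gamma(47/10, 401/12)
obs 6: x=3/2 → posterior Inverse-Gamma(26/5, 1045/24)
obs 7: x=5 → posterior Inverse-Gamma(57/10, 1813/24)
obs 8: x=3 → posterior Inverse-Gamma(31/5, 2245/24)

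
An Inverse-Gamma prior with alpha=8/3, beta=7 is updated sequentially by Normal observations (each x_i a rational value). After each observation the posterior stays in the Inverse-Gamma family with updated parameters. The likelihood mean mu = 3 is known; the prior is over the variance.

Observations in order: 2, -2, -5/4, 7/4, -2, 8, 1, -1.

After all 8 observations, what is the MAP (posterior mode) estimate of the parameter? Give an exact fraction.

3111/368

obs 1: x=2 → posterior Inverse-Gamma(19/6, 15/2)
obs 2: x=-2 → posterior Inverse-Gamma(11/3, 20)
obs 3: x=-5/4 → posterior Inverse-Gamma(25/6, 929/32)
obs 4: x=7/4 → posterior Inverse-Gamma(14/3, 477/16)
obs 5: x=-2 → posterior Inverse-Gamma(31/6, 677/16)
obs 6: x=8 → posterior Inverse-Gamma(17/3, 877/16)
obs 7: x=1 → posterior Inverse-Gamma(37/6, 909/16)
obs 8: x=-1 → posterior Inverse-Gamma(20/3, 1037/16)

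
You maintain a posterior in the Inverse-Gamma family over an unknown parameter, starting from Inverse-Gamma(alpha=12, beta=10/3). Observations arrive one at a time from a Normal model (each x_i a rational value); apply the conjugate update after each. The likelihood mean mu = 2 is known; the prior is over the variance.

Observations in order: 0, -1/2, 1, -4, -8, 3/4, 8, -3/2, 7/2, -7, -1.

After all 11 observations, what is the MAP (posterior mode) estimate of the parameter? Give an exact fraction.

obs 1: x=0 → posterior Inverse-Gamma(25/2, 16/3)
obs 2: x=-1/2 → posterior Inverse-Gamma(13, 203/24)
obs 3: x=1 → posterior Inverse-Gamma(27/2, 215/24)
obs 4: x=-4 → posterior Inverse-Gamma(14, 647/24)
obs 5: x=-8 → posterior Inverse-Gamma(29/2, 1847/24)
obs 6: x=3/4 → posterior Inverse-Gamma(15, 7463/96)
obs 7: x=8 → posterior Inverse-Gamma(31/2, 9191/96)
obs 8: x=-3/2 → posterior Inverse-Gamma(16, 9779/96)
obs 9: x=7/2 → posterior Inverse-Gamma(33/2, 9887/96)
obs 10: x=-7 → posterior Inverse-Gamma(17, 13775/96)
obs 11: x=-1 → posterior Inverse-Gamma(35/2, 14207/96)

14207/1776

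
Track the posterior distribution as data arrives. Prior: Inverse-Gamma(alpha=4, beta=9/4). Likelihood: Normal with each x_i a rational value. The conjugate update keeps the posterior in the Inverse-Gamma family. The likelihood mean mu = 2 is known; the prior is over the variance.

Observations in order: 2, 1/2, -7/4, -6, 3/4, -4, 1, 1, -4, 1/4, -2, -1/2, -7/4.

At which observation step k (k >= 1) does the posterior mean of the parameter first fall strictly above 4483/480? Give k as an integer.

obs 1: x=2 → posterior Inverse-Gamma(9/2, 9/4)
obs 2: x=1/2 → posterior Inverse-Gamma(5, 27/8)
obs 3: x=-7/4 → posterior Inverse-Gamma(11/2, 333/32)
obs 4: x=-6 → posterior Inverse-Gamma(6, 1357/32)
obs 5: x=3/4 → posterior Inverse-Gamma(13/2, 691/16)
obs 6: x=-4 → posterior Inverse-Gamma(7, 979/16)
obs 7: x=1 → posterior Inverse-Gamma(15/2, 987/16)
obs 8: x=1 → posterior Inverse-Gamma(8, 995/16)
obs 9: x=-4 → posterior Inverse-Gamma(17/2, 1283/16)
obs 10: x=1/4 → posterior Inverse-Gamma(9, 2615/32)
obs 11: x=-2 → posterior Inverse-Gamma(19/2, 2871/32)
obs 12: x=-1/2 → posterior Inverse-Gamma(10, 2971/32)
obs 13: x=-7/4 → posterior Inverse-Gamma(21/2, 799/8)

k = 6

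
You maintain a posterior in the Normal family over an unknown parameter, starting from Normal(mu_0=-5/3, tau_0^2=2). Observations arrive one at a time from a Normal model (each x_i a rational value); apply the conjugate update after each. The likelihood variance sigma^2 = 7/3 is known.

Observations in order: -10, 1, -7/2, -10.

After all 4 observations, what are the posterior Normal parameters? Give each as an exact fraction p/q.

obs 1: x=-10 → posterior Normal(-215/39, 14/13)
obs 2: x=1 → posterior Normal(-197/57, 14/19)
obs 3: x=-7/2 → posterior Normal(-52/15, 14/25)
obs 4: x=-10 → posterior Normal(-440/93, 14/31)

mu_0=-440/93, tau_0^2=14/31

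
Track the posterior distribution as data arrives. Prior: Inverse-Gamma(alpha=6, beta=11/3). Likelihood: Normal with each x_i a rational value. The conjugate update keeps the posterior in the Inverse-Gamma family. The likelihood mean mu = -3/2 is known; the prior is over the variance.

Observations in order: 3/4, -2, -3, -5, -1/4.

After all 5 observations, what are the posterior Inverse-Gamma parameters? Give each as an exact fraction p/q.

alpha=17/2, beta=689/48

obs 1: x=3/4 → posterior Inverse-Gamma(13/2, 595/96)
obs 2: x=-2 → posterior Inverse-Gamma(7, 607/96)
obs 3: x=-3 → posterior Inverse-Gamma(15/2, 715/96)
obs 4: x=-5 → posterior Inverse-Gamma(8, 1303/96)
obs 5: x=-1/4 → posterior Inverse-Gamma(17/2, 689/48)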